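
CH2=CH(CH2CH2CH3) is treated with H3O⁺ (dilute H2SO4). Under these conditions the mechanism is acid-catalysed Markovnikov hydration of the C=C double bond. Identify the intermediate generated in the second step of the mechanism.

Step 1: The π electrons of the C=C bond attack a proton of H3O⁺; Markovnikov addition places the new C–H on the less-substituted alkene carbon, so the positive charge ends up on the more-substituted carbon — a secondary carbocation. H2O is released.
Step 2: A lone pair on the oxygen of H2O attacks the carbocation, forming a C–O bond and an oxonium ion (a protonated alcohol).
After step 2 the species present is an oxonium ion.

oxonium ion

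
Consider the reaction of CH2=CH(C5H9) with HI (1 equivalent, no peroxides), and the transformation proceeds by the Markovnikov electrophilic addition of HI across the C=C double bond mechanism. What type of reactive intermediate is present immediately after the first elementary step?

Step 1: Electrophilic addition begins with the π(C=C) electrons forming a bond to the proton of HI. Following Markovnikov's rule, the resulting cation is secondary. The H–I bond breaks heterolytically, releasing I⁻.
After step 1 the species present is a secondary carbocation.

secondary carbocation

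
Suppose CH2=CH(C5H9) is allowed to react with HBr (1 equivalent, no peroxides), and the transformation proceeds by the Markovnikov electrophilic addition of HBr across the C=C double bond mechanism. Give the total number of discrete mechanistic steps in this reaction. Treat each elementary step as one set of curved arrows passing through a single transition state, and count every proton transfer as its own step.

3

Step 1: Electrophilic addition begins with the π(C=C) electrons forming a bond to the proton of HBr. Following Markovnikov's rule, the resulting cation is secondary. The H–Br bond breaks heterolytically, releasing Br⁻.
Step 2: A hydride (H with its bonding pair) migrates from the adjacent cyclopentyl carbon to the cationic centre — a 1,2-hydride shift — upgrading the secondary cation to a tertiary one.
Step 3: Br⁻ captures the cation: a lone pair on Br⁻ fills the empty p orbital, producing the alkyl halide product.
Total: 3 elementary steps.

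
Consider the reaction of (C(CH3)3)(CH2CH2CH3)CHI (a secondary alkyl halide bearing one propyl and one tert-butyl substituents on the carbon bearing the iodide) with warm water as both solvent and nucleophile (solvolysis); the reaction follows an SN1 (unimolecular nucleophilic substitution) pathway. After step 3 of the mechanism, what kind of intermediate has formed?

Step 1: Rate-determining heterolysis of the C–I bond gives I⁻ and a secondary carbocation.
Step 2: A methyl group with its bonding pair migrates from the adjacent tert-butyl carbon to the cationic centre — a 1,2-methyl shift — upgrading the secondary cation to a tertiary one.
Step 3: A lone pair on the oxygen of H2O attacks the carbocation, forming a new C–O σ-bond and an oxonium ion.
After step 3 the species present is an oxonium ion.

oxonium ion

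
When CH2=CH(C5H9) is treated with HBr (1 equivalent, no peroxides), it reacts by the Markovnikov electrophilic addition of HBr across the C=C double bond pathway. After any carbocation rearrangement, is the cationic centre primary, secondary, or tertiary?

tertiary

Step 1: The π electrons of the C=C bond attack a proton of HBr; Markovnikov addition places the new C–H on the less-substituted alkene carbon, so the positive charge ends up on the more-substituted carbon — a secondary carbocation. The H–Br bond breaks heterolytically, releasing Br⁻.
Step 2: A 1,2-hydride shift from the adjacent cyclopentyl carbon moves the positive charge from the secondary centre to an adjacent carbon, generating a more stable tertiary carbocation.
The cation rearranges from secondary to tertiary via a 1,2-hydride shift from the adjacent cyclopentyl carbon; the tertiary cation is what reacts next.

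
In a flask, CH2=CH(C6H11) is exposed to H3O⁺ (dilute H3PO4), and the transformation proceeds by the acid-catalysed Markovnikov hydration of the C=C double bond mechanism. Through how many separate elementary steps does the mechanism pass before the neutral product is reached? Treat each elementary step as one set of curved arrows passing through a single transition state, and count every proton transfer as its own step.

4

Step 1: Protonation of the alkene by H3O⁺: the π bond acts as the nucleophile and picks up H⁺, giving the more stable (Markovnikov) secondary carbocation. H2O is released.
Step 2: Carbocation rearrangement: a 1,2-hydride shift from the adjacent cyclohexyl carbon converts the initially-formed secondary cation into the more stable tertiary cation.
Step 3: Nucleophilic capture of the cation by H2O produces the protonated alcohol (an oxonium ion).
Step 4: H2O removes a proton from the oxonium oxygen, regenerating H3O⁺ and giving the neutral alcohol.
Total: 4 elementary steps.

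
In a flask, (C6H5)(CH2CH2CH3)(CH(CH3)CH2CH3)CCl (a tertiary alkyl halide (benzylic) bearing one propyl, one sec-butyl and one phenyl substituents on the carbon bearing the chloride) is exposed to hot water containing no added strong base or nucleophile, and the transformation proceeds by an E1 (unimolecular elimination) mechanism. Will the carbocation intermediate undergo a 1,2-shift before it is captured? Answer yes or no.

The first-formed carbocation is tertiary.
No single 1,2-shift to an adjacent carbon would produce a more-substituted cation than the one already present, so no rearrangement occurs.

no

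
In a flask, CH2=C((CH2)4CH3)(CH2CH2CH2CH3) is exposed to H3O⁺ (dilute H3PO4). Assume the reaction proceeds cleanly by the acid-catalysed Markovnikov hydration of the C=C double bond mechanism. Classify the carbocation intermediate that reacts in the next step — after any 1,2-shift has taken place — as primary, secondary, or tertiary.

Step 1: Protonation of the alkene by H3O⁺: the π bond acts as the nucleophile and picks up H⁺, giving the more stable (Markovnikov) tertiary carbocation. H2O is released.
No single 1,2-shift to an adjacent carbon would give a more-substituted cation, so no rearrangement occurs.

tertiary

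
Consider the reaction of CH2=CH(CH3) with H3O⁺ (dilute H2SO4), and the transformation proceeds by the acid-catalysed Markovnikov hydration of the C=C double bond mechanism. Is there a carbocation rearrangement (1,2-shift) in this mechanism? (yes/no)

no

The first-formed carbocation is secondary.
No single 1,2-shift to an adjacent carbon would produce a more-substituted cation than the one already present, so no rearrangement occurs.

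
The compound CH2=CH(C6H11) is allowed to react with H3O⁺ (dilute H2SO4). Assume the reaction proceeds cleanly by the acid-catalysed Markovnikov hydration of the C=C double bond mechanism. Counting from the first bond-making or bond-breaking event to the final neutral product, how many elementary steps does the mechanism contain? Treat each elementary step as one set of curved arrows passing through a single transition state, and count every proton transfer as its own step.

4

Step 1: The π electrons of the C=C bond attack a proton of H3O⁺; Markovnikov addition places the new C–H on the less-substituted alkene carbon, so the positive charge ends up on the more-substituted carbon — a secondary carbocation. H2O is released.
Step 2: Carbocation rearrangement: a 1,2-hydride shift from the adjacent cyclohexyl carbon converts the initially-formed secondary cation into the more stable tertiary cation.
Step 3: A lone pair on the oxygen of H2O attacks the carbocation, forming a C–O bond and an oxonium ion (a protonated alcohol).
Step 4: Deprotonation of the oxonium ion by a water molecule delivers the neutral alcohol and regenerates the acid catalyst.
Total: 4 elementary steps.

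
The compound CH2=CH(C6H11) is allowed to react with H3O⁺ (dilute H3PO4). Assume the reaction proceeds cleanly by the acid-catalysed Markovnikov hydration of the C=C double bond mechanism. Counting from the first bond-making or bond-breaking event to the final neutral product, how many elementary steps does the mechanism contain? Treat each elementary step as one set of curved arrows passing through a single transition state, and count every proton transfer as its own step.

4

Step 1: The π electrons of the C=C bond attack a proton of H3O⁺; Markovnikov addition places the new C–H on the less-substituted alkene carbon, so the positive charge ends up on the more-substituted carbon — a secondary carbocation. H2O is released.
Step 2: A 1,2-hydride shift from the adjacent cyclohexyl carbon moves the positive charge from the secondary centre to an adjacent carbon, generating a more stable tertiary carbocation.
Step 3: Nucleophilic capture of the cation by H2O produces the protonated alcohol (an oxonium ion).
Step 4: Proton transfer from the O–H of the oxonium ion to H2O completes the catalytic cycle and yields the alcohol.
Total: 4 elementary steps.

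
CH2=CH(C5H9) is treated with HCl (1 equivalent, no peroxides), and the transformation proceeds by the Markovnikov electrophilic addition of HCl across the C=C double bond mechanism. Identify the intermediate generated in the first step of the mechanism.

secondary carbocation

Step 1: Electrophilic addition begins with the π(C=C) electrons forming a bond to the proton of HCl. Following Markovnikov's rule, the resulting cation is secondary. The H–Cl bond breaks heterolytically, releasing Cl⁻.
After step 1 the species present is a secondary carbocation.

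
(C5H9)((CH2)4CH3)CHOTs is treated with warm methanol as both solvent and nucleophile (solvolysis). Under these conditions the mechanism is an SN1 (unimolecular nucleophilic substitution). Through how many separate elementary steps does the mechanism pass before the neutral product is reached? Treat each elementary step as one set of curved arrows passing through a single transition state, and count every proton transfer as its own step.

Step 1: Unassisted departure of TsO⁻ (taking the C–O bonding pair) generates a secondary carbocation.
Step 2: A hydride (H with its bonding pair) migrates from the adjacent cyclopentyl carbon to the cationic centre — a 1,2-hydride shift — upgrading the secondary cation to a tertiary one.
Step 3: CH3OH donates an oxygen lone pair into the empty p orbital of the cation, giving a protonated ether (an oxonium ion).
Step 4: Proton transfer from the O–H of the oxonium ion to a solvent molecule delivers the neutral ether.
Total: 4 elementary steps.

4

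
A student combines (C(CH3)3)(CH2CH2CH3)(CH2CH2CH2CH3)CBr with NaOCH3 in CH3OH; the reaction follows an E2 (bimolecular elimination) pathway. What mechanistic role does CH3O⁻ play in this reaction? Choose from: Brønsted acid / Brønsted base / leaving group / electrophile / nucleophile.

Step 1: The strong base CH3O⁻ removes a β-hydrogen; in the same concerted event the electrons of the breaking C–H bond form the new π(C=C) bond and the C–Br σ-bond breaks, expelling Br⁻. Anti-periplanar geometry; one transition state.
CH3O⁻ accepts a proton in a proton-transfer step — a Brønsted base.

Brønsted base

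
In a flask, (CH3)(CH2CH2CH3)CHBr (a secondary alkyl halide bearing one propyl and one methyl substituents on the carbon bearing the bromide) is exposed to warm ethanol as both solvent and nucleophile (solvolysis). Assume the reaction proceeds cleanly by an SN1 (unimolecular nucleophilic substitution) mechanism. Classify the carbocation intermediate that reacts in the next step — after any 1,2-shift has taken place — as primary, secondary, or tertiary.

Step 1: Ionisation: the C–Br σ-bond cleaves heterolytically; both bonding electrons depart with Br⁻, leaving a secondary carbocation at the α-carbon.
No single 1,2-shift to an adjacent carbon would give a more-substituted cation, so no rearrangement occurs.

secondary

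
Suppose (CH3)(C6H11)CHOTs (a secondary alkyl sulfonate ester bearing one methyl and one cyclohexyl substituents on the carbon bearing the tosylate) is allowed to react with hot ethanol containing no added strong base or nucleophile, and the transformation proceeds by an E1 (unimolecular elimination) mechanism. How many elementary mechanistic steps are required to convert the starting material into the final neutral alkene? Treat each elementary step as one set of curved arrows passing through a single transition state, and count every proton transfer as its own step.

3

Step 1: Ionisation: the C–O σ-bond cleaves heterolytically; both bonding electrons depart with TsO⁻, leaving a secondary carbocation at the α-carbon.
Step 2: Carbocation rearrangement: a 1,2-hydride shift from the adjacent cyclohexyl carbon converts the initially-formed secondary cation into the more stable tertiary cation.
Step 3: Loss of a β-proton to an ethanol molecule of the solvent: the C–H bonding pair collapses toward the cationic carbon to form the C=C π bond, yielding the alkene.
Total: 3 elementary steps.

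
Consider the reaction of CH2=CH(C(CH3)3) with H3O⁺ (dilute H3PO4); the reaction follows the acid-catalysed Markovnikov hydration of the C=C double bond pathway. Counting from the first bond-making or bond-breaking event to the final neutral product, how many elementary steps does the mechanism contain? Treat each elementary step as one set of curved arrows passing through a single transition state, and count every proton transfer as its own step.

4

Step 1: The π electrons of the C=C bond attack a proton of H3O⁺; Markovnikov addition places the new C–H on the less-substituted alkene carbon, so the positive charge ends up on the more-substituted carbon — a secondary carbocation. H2O is released.
Step 2: Carbocation rearrangement: a 1,2-methyl shift from the adjacent tert-butyl carbon converts the initially-formed secondary cation into the more stable tertiary cation.
Step 3: Nucleophilic capture of the cation by H2O produces the protonated alcohol (an oxonium ion).
Step 4: Deprotonation of the oxonium ion by a water molecule delivers the neutral alcohol and regenerates the acid catalyst.
Total: 4 elementary steps.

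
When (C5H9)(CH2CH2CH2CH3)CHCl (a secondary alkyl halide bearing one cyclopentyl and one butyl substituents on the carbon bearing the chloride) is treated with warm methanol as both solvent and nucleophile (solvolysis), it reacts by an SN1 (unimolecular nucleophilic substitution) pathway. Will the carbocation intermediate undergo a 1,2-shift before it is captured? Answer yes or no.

yes

The first-formed carbocation is secondary.
The adjacent cyclopentyl carbon already bears 2 other carbon substituents and has a hydrogen to migrate; after a 1,2-hydride shift from that carbon the positive charge sits on a tertiary centre.
Tertiary is more stable than secondary, so the shift occurs.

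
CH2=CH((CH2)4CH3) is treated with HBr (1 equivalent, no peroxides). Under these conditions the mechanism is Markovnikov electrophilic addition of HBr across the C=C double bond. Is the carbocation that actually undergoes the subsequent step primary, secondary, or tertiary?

secondary

Step 1: The π electrons of the C=C bond attack a proton of HBr; Markovnikov addition places the new C–H on the less-substituted alkene carbon, so the positive charge ends up on the more-substituted carbon — a secondary carbocation. The H–Br bond breaks heterolytically, releasing Br⁻.
No single 1,2-shift to an adjacent carbon would give a more-substituted cation, so no rearrangement occurs.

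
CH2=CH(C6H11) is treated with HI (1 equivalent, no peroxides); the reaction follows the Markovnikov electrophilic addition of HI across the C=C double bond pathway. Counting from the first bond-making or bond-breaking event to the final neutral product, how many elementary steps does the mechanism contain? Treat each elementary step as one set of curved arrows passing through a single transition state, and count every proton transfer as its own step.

3

Step 1: Electrophilic addition begins with the π(C=C) electrons forming a bond to the proton of HI. Following Markovnikov's rule, the resulting cation is secondary. The H–I bond breaks heterolytically, releasing I⁻.
Step 2: Carbocation rearrangement: a 1,2-hydride shift from the adjacent cyclohexyl carbon converts the initially-formed secondary cation into the more stable tertiary cation.
Step 3: Nucleophilic attack by I⁻ on the carbocation completes the addition, giving R–I.
Total: 3 elementary steps.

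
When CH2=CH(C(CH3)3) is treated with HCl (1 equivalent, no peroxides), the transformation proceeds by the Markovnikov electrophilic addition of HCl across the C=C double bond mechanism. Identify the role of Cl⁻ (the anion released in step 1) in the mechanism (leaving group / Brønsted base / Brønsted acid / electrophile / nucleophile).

nucleophile

Step 3: The Cl⁻ anion donates a lone pair to the carbocation, forming the new C–Cl σ-bond and giving the neutral alkyl halide.
Cl⁻ (the anion released in step 1) donates an electron pair to form a new σ-bond to carbon — it is the nucleophile.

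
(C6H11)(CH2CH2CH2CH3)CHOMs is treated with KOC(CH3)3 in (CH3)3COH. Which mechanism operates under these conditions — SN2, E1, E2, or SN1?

E2

Conditions: a strong/bulky base with a secondary substrate bearing a β-hydrogen.
These conditions are the textbook signature of the E2 pathway.
A strong (often hindered) base removes a β-H in concert with loss of the leaving group — bimolecular elimination.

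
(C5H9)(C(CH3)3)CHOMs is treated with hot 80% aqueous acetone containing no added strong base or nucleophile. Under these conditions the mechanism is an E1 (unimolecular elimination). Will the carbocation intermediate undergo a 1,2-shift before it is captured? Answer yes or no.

The first-formed carbocation is secondary.
The adjacent cyclopentyl carbon already bears 2 other carbon substituents and has a hydrogen to migrate; after a 1,2-hydride shift from that carbon the positive charge sits on a tertiary centre.
Tertiary is more stable than secondary, so the shift occurs.

yes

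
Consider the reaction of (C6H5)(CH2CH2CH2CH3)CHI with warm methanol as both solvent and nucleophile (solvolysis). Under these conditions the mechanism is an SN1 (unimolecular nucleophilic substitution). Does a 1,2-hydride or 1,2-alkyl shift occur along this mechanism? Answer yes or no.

no

The first-formed carbocation is secondary.
No single 1,2-shift to an adjacent carbon would produce a more-substituted cation than the one already present, so no rearrangement occurs.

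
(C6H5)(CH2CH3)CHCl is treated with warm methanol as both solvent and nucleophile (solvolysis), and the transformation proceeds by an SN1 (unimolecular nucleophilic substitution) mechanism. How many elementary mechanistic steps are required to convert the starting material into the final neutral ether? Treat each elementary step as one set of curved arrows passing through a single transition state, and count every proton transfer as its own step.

3

Step 1: Rate-determining heterolysis of the C–Cl bond gives Cl⁻ and a secondary carbocation.
(No 1,2-shift: no single shift to an adjacent carbon would give a more stable cation.)
Step 2: A lone pair on the oxygen of CH3OH attacks the carbocation, forming a new C–O σ-bond and an oxonium ion.
Step 3: Deprotonation of the oxonium oxygen by solvent methanol yields the neutral ether.
Total: 3 elementary steps.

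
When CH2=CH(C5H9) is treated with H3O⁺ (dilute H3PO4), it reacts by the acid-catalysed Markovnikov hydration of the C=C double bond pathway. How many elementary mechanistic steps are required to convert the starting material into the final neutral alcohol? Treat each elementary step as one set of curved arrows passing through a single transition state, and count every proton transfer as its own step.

Step 1: Electrophilic addition begins with the π(C=C) electrons forming a bond to the proton of H3O⁺. Following Markovnikov's rule, the resulting cation is secondary. H2O is released.
Step 2: A hydride (H with its bonding pair) migrates from the adjacent cyclopentyl carbon to the cationic centre — a 1,2-hydride shift — upgrading the secondary cation to a tertiary one.
Step 3: Water acts as the nucleophile: an oxygen lone pair bonds to the cationic carbon, giving an oxonium-ion intermediate.
Step 4: Deprotonation of the oxonium ion by a water molecule delivers the neutral alcohol and regenerates the acid catalyst.
Total: 4 elementary steps.

4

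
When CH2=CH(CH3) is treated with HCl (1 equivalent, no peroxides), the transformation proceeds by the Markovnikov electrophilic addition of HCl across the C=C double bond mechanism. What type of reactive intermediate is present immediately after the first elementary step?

secondary carbocation

Step 1: Electrophilic addition begins with the π(C=C) electrons forming a bond to the proton of HCl. Following Markovnikov's rule, the resulting cation is secondary. The H–Cl bond breaks heterolytically, releasing Cl⁻.
After step 1 the species present is a secondary carbocation.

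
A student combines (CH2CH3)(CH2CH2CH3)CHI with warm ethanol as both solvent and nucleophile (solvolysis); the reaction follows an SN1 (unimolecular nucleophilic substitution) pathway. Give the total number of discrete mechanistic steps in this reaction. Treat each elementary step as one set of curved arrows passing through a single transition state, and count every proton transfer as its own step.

Step 1: Rate-determining heterolysis of the C–I bond gives I⁻ and a secondary carbocation.
(No 1,2-shift: no single shift to an adjacent carbon would give a more stable cation.)
Step 2: Nucleophilic capture: the oxygen of CH3CH2OH bonds to the cationic carbon, producing an oxonium-ion intermediate.
Step 3: Deprotonation of the oxonium oxygen by solvent ethanol yields the neutral ether.
Total: 3 elementary steps.

3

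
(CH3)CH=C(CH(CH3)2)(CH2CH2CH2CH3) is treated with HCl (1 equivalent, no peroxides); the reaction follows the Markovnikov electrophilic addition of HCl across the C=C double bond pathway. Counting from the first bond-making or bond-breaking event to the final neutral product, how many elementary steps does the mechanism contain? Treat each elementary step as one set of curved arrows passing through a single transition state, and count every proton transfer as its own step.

2

Step 1: The π electrons of the C=C bond attack a proton of HCl; Markovnikov addition places the new C–H on the less-substituted alkene carbon, so the positive charge ends up on the more-substituted carbon — a tertiary carbocation. The H–Cl bond breaks heterolytically, releasing Cl⁻.
(No 1,2-shift: no single shift to an adjacent carbon would give a more stable cation.)
Step 2: The Cl⁻ anion donates a lone pair to the carbocation, forming the new C–Cl σ-bond and giving the neutral alkyl halide.
Total: 2 elementary steps.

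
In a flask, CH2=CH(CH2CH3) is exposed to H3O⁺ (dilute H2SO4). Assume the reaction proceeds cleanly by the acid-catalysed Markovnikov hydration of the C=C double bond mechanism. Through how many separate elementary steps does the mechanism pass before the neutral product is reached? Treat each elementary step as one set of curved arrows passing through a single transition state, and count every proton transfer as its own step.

Step 1: Protonation of the alkene by H3O⁺: the π bond acts as the nucleophile and picks up H⁺, giving the more stable (Markovnikov) secondary carbocation. H2O is released.
(No 1,2-shift: no single shift to an adjacent carbon would give a more stable cation.)
Step 2: Water acts as the nucleophile: an oxygen lone pair bonds to the cationic carbon, giving an oxonium-ion intermediate.
Step 3: Deprotonation of the oxonium ion by a water molecule delivers the neutral alcohol and regenerates the acid catalyst.
Total: 3 elementary steps.

3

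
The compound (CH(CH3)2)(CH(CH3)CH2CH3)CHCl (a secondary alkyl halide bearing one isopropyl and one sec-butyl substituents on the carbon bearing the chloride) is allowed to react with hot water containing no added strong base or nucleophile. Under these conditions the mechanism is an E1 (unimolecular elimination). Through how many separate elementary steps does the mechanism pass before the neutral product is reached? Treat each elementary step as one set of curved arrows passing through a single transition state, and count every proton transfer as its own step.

3

Step 1: Unassisted departure of Cl⁻ (taking the C–Cl bonding pair) generates a secondary carbocation.
Step 2: A hydride (H with its bonding pair) migrates from the adjacent isopropyl carbon to the cationic centre — a 1,2-hydride shift — upgrading the secondary cation to a tertiary one.
Step 3: Loss of a β-proton to a water molecule of the solvent: the C–H bonding pair collapses toward the cationic carbon to form the C=C π bond, yielding the alkene.
Total: 3 elementary steps.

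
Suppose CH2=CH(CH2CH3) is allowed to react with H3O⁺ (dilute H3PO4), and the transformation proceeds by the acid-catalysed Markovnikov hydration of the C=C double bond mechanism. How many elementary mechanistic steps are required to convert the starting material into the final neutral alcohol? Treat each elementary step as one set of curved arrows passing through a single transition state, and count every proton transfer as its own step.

3

Step 1: Protonation of the alkene by H3O⁺: the π bond acts as the nucleophile and picks up H⁺, giving the more stable (Markovnikov) secondary carbocation. H2O is released.
(No 1,2-shift: no single shift to an adjacent carbon would give a more stable cation.)
Step 2: Water acts as the nucleophile: an oxygen lone pair bonds to the cationic carbon, giving an oxonium-ion intermediate.
Step 3: H2O removes a proton from the oxonium oxygen, regenerating H3O⁺ and giving the neutral alcohol.
Total: 3 elementary steps.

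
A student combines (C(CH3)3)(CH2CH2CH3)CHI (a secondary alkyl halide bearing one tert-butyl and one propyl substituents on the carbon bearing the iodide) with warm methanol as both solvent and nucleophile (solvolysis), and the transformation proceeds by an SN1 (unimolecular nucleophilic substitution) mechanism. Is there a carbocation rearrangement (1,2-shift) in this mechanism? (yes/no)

The first-formed carbocation is secondary.
The adjacent tert-butyl carbon has no hydrogen but bears methyl groups; migration of one methyl with its bonding pair (a 1,2-methyl shift) places the charge on a tertiary centre.
Tertiary is more stable than secondary, so the shift occurs.

yes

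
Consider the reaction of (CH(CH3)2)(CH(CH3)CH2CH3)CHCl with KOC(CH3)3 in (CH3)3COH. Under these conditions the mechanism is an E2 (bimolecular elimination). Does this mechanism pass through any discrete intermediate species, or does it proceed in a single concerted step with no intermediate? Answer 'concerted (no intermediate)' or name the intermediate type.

Concerted anti-periplanar elimination: (CH3)3CO⁻ abstracts a β-H while Cl⁻ leaves, and the C–H electrons become the new C=C π bond — all in a single transition state.
All bond changes occur in one transition state; no discrete intermediate is formed.

concerted (no intermediate)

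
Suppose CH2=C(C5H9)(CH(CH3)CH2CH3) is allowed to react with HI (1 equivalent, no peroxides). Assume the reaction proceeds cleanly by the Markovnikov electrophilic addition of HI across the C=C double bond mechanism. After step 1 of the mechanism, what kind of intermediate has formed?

tertiary carbocation

Step 1: Protonation of the alkene by HI: the π bond acts as the nucleophile and picks up H⁺, giving the more stable (Markovnikov) tertiary carbocation. The H–I bond breaks heterolytically, releasing I⁻.
After step 1 the species present is a tertiary carbocation.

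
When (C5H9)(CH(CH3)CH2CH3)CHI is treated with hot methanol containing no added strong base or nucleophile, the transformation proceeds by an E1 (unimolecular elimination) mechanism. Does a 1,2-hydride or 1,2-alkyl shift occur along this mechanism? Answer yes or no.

The first-formed carbocation is secondary.
The adjacent cyclopentyl carbon already bears 2 other carbon substituents and has a hydrogen to migrate; after a 1,2-hydride shift from that carbon the positive charge sits on a tertiary centre.
Tertiary is more stable than secondary, so the shift occurs.

yes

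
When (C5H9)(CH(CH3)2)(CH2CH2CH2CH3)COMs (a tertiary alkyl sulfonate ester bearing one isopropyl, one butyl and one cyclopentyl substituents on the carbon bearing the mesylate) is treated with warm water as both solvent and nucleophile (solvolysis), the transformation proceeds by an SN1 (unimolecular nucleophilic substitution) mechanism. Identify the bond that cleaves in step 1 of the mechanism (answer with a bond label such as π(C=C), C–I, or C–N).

C–O

Step 1: Rate-determining heterolysis of the C–O bond gives MsO⁻ and a tertiary carbocation.
The bond broken in this step is the C–O bond.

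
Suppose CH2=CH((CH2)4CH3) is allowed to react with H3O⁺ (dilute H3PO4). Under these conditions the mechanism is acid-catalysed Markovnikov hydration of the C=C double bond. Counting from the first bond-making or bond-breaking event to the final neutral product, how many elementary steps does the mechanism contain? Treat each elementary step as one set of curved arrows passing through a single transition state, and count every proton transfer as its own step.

Step 1: Protonation of the alkene by H3O⁺: the π bond acts as the nucleophile and picks up H⁺, giving the more stable (Markovnikov) secondary carbocation. H2O is released.
(No 1,2-shift: no single shift to an adjacent carbon would give a more stable cation.)
Step 2: A lone pair on the oxygen of H2O attacks the carbocation, forming a C–O bond and an oxonium ion (a protonated alcohol).
Step 3: Proton transfer from the O–H of the oxonium ion to H2O completes the catalytic cycle and yields the alcohol.
Total: 3 elementary steps.

3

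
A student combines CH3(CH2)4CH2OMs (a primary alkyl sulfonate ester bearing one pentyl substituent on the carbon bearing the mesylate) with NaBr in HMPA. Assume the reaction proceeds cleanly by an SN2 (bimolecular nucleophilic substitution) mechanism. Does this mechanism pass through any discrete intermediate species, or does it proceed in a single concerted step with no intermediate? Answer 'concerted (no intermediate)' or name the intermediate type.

Backside attack by Br⁻ on the carbon bearing the mesylate: the new C–Br bond forms as the C–O bond breaks, with Walden inversion at carbon.
All bond changes occur in one transition state; no discrete intermediate is formed.

concerted (no intermediate)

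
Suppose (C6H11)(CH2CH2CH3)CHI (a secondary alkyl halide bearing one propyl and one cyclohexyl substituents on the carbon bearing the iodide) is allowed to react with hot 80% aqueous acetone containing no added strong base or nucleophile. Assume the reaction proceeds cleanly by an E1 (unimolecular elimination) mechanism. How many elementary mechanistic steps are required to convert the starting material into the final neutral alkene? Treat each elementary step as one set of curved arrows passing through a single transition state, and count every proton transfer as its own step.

3

Step 1: The C–I bond breaks with both electrons going to the iodide; I⁻ leaves and a secondary carbocation remains.
Step 2: Carbocation rearrangement: a 1,2-hydride shift from the adjacent cyclohexyl carbon converts the initially-formed secondary cation into the more stable tertiary cation.
Step 3: Loss of a β-proton to a water molecule of the solvent: the C–H bonding pair collapses toward the cationic carbon to form the C=C π bond, yielding the alkene.
Total: 3 elementary steps.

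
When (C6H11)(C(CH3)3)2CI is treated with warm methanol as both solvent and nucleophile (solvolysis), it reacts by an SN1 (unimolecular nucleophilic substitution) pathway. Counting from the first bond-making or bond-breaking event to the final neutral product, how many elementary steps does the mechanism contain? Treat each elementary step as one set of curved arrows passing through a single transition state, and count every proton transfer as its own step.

Step 1: The C–I bond breaks with both electrons going to the iodide; I⁻ leaves and a tertiary carbocation remains.
(No 1,2-shift: no single shift to an adjacent carbon would give a more stable cation.)
Step 2: A lone pair on the oxygen of CH3OH attacks the carbocation, forming a new C–O σ-bond and an oxonium ion.
Step 3: A second solvent molecule removes the proton on oxygen, giving the neutral ether product.
Total: 3 elementary steps.

3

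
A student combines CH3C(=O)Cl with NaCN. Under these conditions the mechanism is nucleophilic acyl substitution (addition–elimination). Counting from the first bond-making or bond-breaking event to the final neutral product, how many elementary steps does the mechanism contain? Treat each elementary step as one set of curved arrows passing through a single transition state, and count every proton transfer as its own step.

2

Step 1: A lone pair on the C of CN⁻ attacks the electrophilic acyl carbon; the π(C=O) electrons move onto oxygen, giving a tetrahedral intermediate.
Step 2: Collapse of the tetrahedral intermediate: the alkoxide oxygen pushes its lone pair back to re-form C=O while Cl⁻ leaves.
Total: 2 elementary steps.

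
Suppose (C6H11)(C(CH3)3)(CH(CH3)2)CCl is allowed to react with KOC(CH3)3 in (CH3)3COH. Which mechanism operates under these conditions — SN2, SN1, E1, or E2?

Conditions: a strong/bulky base with a tertiary substrate bearing a β-hydrogen.
These conditions are the textbook signature of the E2 pathway.
A strong (often hindered) base removes a β-H in concert with loss of the leaving group — bimolecular elimination.

E2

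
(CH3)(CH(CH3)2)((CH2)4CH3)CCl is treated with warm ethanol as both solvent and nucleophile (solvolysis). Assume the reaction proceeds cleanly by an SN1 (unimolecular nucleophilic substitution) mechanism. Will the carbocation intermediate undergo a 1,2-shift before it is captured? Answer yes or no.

no

The first-formed carbocation is tertiary.
No single 1,2-shift to an adjacent carbon would produce a more-substituted cation than the one already present, so no rearrangement occurs.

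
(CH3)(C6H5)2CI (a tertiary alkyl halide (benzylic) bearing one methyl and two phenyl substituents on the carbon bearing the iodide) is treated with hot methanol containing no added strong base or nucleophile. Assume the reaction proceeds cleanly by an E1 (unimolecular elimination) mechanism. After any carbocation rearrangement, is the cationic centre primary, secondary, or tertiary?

Step 1: Ionisation: the C–I σ-bond cleaves heterolytically; both bonding electrons depart with I⁻, leaving a tertiary carbocation at the α-carbon.
No single 1,2-shift to an adjacent carbon would give a more-substituted cation, so no rearrangement occurs.

tertiary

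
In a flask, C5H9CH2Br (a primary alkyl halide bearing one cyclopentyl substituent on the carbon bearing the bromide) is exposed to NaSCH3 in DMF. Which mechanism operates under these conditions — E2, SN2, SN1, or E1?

Conditions: a primary substrate with a strong nucleophile in the polar aprotic solvent DMF.
These conditions are the textbook signature of the SN2 pathway.
An unhindered substrate with a strong nucleophile in a polar aprotic solvent favours one-step backside displacement.

SN2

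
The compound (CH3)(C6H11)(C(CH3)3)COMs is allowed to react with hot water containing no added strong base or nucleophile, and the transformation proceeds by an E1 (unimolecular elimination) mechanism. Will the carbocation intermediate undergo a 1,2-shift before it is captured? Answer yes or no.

no

The first-formed carbocation is tertiary.
No single 1,2-shift to an adjacent carbon would produce a more-substituted cation than the one already present, so no rearrangement occurs.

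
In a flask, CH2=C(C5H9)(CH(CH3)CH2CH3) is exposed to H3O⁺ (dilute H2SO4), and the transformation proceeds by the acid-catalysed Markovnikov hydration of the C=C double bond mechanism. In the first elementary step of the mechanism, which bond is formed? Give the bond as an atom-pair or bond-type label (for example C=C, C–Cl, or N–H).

C–H

Step 1: Protonation of the alkene by H3O⁺: the π bond acts as the nucleophile and picks up H⁺, giving the more stable (Markovnikov) tertiary carbocation. H2O is released.
The bond formed in this step is the C–H bond.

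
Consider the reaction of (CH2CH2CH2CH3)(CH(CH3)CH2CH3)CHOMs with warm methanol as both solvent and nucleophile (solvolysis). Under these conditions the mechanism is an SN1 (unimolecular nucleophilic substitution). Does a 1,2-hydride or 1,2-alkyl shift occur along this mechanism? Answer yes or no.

The first-formed carbocation is secondary.
The adjacent sec-butyl carbon already bears 2 other carbon substituents and has a hydrogen to migrate; after a 1,2-hydride shift from that carbon the positive charge sits on a tertiary centre.
Tertiary is more stable than secondary, so the shift occurs.

yes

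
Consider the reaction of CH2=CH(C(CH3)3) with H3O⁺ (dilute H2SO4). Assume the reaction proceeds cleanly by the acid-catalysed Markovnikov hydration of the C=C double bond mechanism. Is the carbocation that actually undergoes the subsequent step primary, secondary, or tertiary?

tertiary

Step 1: Electrophilic addition begins with the π(C=C) electrons forming a bond to the proton of H3O⁺. Following Markovnikov's rule, the resulting cation is secondary. H2O is released.
Step 2: A methyl group with its bonding pair migrates from the adjacent tert-butyl carbon to the cationic centre — a 1,2-methyl shift — upgrading the secondary cation to a tertiary one.
The cation rearranges from secondary to tertiary via a 1,2-methyl shift from the adjacent tert-butyl carbon; the tertiary cation is what reacts next.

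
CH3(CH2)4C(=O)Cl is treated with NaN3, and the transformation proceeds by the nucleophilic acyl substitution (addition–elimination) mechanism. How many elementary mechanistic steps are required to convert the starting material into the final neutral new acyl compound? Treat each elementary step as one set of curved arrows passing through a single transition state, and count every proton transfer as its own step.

2

Step 1: Nucleophilic addition of N3⁻ to the acyl carbon breaks the π(C=O) bond and yields a tetrahedral, anionic intermediate.
Step 2: Elimination step: re-formation of the carbonyl π bond drives out Cl⁻, giving the new acyl compound.
Total: 2 elementary steps.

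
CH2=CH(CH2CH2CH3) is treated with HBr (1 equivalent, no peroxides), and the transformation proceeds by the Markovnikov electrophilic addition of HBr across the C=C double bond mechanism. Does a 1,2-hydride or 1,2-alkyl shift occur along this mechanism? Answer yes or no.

no

The first-formed carbocation is secondary.
No single 1,2-shift to an adjacent carbon would produce a more-substituted cation than the one already present, so no rearrangement occurs.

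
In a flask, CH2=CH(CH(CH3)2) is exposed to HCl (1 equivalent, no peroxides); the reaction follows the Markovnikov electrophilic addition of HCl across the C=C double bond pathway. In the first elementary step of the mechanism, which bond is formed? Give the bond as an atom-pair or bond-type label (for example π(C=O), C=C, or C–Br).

Step 1: Electrophilic addition begins with the π(C=C) electrons forming a bond to the proton of HCl. Following Markovnikov's rule, the resulting cation is secondary. The H–Cl bond breaks heterolytically, releasing Cl⁻.
The bond formed in this step is the C–H bond.

C–H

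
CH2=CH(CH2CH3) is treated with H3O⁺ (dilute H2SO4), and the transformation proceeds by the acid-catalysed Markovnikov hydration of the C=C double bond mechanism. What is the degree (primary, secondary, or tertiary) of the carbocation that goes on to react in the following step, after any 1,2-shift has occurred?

Step 1: Electrophilic addition begins with the π(C=C) electrons forming a bond to the proton of H3O⁺. Following Markovnikov's rule, the resulting cation is secondary. H2O is released.
No single 1,2-shift to an adjacent carbon would give a more-substituted cation, so no rearrangement occurs.

secondary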